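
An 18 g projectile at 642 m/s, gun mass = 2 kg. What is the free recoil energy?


v_r = m_p*v_p/m_gun = 0.018*642/2 = 5.778 m/s, E_r = 0.5*m_gun*v_r^2 = 0.5*2*5.778^2 = 33.39 J

33.39 J


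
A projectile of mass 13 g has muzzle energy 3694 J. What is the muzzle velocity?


v = sqrt(2*E/m) = sqrt(2*3694/0.013) = 753.9 m/s

753.9 m/s


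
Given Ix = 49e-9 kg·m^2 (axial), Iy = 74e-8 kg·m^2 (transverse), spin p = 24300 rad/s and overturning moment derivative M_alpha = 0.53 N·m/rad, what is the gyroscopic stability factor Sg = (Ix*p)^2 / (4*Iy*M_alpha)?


Sg = Ix^2 * p^2 / (4 * Iy * M_alpha) = (49e-9)^2 * 24300^2 / (4 * 74e-8 * 0.53) = 0.9037

0.9037


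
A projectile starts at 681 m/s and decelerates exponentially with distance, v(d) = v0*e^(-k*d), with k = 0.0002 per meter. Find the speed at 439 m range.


v = v0*exp(-k*d) = 681*exp(-0.0002*439) = 623.8 m/s

623.8 m/s


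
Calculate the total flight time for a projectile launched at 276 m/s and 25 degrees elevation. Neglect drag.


T = 2*v0*sin(theta)/g = 2*276*sin(25°)/9.81 = 23.78 s

23.78 s


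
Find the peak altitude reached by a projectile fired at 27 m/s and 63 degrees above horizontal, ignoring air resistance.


H = (v0*sin(theta))^2 / (2g) = (27*sin(63°))^2 / (2*9.81) = 29.5 m

29.5 m


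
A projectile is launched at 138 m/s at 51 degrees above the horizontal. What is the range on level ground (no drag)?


R = v0^2 * sin(2*theta) / g = 138^2 * sin(2*51°) / 9.81 = 1899 m

1899 m


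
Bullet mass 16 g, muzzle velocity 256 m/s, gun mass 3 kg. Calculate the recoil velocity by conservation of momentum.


v_recoil = m_p * v_p / m_gun = 0.016 * 256 / 3 = 1.365 m/s

1.365 m/s


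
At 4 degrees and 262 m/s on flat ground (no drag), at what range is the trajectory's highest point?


R = v0^2*sin(2*theta)/g = 262^2*sin(2*4°)/9.81 = 973.843 m
apex_dist = R/2 = 973.843/2 = 486.9 m

486.9 m


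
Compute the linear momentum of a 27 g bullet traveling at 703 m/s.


p = m*v = 0.027*703 = 18.98 kg·m/s

18.98 kg·m/s


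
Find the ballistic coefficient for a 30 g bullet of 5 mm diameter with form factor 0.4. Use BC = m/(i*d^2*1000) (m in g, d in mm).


BC = m/(i*d^2*1000) = 30/(0.4 * 5^2 * 1000) = 0.003

0.003


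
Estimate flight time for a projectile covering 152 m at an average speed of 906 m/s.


t = d/v = 152/906 = 0.1678 s

0.1678 s


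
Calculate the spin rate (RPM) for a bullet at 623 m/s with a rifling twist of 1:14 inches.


twist_m = 14*0.0254 = 0.3556 m
spin = v/twist = 623/0.3556 = 1751.969 rev/s
RPM = spin*60 = 1751.969*60 ≈ 105118 RPM

105118 RPM


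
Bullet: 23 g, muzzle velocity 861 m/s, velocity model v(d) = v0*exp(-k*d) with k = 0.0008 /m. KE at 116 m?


v = v0*exp(-k*d) = 861*exp(-0.0008*116) = 784.695 m/s
E = 0.5*m*v^2 = 0.5*0.023*784.695^2 = 7081 J

7081 J


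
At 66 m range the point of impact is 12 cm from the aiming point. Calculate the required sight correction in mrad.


1 mrad subtends 1 cm per 10 m of range, so adj = error_cm / (dist_m / 10) = 12 / (66/10) = 1.818 mrad

1.818 mrad


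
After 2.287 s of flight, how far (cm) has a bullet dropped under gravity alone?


drop = 0.5*g*t^2 = 0.5*9.81*2.287^2 = 25.655 m ≈ 2565 cm

2565 cm


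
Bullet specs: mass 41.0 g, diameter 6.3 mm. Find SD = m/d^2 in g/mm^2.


SD = m/d^2 = 41.0/6.3^2 = 1.033 g/mm^2

1.033 g/mm^2


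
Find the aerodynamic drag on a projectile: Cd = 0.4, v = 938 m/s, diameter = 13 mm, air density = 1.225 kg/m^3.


A = pi*(d/2)^2 = pi*(13/2000)^2 = 1.32732e-04 m^2
Fd = 0.5*Cd*rho*A*v^2 = 0.5*0.4*1.225*1.32732e-04*938^2 = 28.61 N

28.61 N


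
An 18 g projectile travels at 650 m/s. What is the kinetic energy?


E = 0.5*m*v^2 = 0.5*0.018*650^2 = 3802 J

3802 J


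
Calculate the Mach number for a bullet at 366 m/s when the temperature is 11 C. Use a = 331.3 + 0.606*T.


a = 331.3 + 0.606*(11) = 337.966 m/s
M = v/a = 366/337.966 = 1.083

1.083


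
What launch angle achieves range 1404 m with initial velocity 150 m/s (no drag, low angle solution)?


sin(2*theta) = R*g/v0^2 = 1404*9.81/150^2 = 0.612144, theta = arcsin(0.612144)/2 = 18.87°

18.87 degrees


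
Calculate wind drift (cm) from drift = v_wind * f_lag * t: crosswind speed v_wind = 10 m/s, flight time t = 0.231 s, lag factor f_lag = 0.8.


drift = v_wind * lag * t = 10 * 0.8 * 0.231 = 1.848 m ≈ 184.8 cm

184.8 cm


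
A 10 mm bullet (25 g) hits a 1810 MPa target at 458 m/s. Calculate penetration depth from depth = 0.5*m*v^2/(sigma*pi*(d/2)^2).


A = pi*(d/2)^2 = pi*(10/2)^2 = 78.5398 mm^2
E = 0.5*m*v^2 = 0.5*0.025*458^2 = 2622.05 J
depth = E/(sigma*A) = 2622.05 J / (1810 MPa * 78.5398 mm^2) = 2622.05/(1810 * 78.5398) m = 0.0184447 m ≈ 18.44 mm

18.44 mm


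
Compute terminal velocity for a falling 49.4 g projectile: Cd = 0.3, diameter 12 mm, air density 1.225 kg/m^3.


A = pi*(d/2)^2 = pi*(12/2000)^2 = 1.13097e-04 m^2
vt = sqrt(2mg/(Cd*rho*A)) = sqrt(2*0.0494*9.81/(0.3 * 1.225 * 1.13097e-04)) = 152.7 m/s

152.7 m/s


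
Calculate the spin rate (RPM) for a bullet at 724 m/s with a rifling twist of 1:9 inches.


twist_m = 9*0.0254 = 0.2286 m
spin = v/twist = 724/0.2286 = 3167.104 rev/s
RPM = spin*60 = 3167.104*60 ≈ 190026 RPM

190026 RPM


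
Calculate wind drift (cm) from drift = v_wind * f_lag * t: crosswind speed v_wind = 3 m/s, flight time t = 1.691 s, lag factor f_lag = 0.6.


drift = v_wind * lag * t = 3 * 0.6 * 1.691 = 3.0438 m ≈ 304.4 cm

304.4 cm


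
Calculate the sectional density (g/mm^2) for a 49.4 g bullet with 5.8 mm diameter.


SD = m/d^2 = 49.4/5.8^2 = 1.468 g/mm^2

1.468 g/mm^2


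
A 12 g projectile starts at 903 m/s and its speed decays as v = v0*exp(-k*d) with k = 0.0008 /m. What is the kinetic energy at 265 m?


v = v0*exp(-k*d) = 903*exp(-0.0008*265) = 730.495 m/s
E = 0.5*m*v^2 = 0.5*0.012*730.495^2 = 3202 J

3202 J


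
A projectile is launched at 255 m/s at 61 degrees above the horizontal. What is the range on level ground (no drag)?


R = v0^2 * sin(2*theta) / g = 255^2 * sin(2*61°) / 9.81 = 5621 m

5621 m


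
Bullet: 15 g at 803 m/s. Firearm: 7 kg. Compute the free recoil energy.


v_r = m_p*v_p/m_gun = 0.015*803/7 = 1.72071 m/s, E_r = 0.5*m_gun*v_r^2 = 0.5*7*1.72071^2 = 10.36 J

10.36 J


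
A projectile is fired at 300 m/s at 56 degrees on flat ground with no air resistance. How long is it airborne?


T = 2*v0*sin(theta)/g = 2*300*sin(56°)/9.81 = 50.71 s

50.71 s


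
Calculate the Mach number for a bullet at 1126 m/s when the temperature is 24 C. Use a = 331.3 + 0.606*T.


a = 331.3 + 0.606*(24) = 345.844 m/s
M = v/a = 1126/345.844 = 3.256

3.256


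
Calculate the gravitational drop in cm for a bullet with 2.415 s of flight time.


drop = 0.5*g*t^2 = 0.5*9.81*2.415^2 = 28.6071 m ≈ 2861 cm

2861 cm


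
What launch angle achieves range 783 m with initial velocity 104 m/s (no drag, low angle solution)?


sin(2*theta) = R*g/v0^2 = 783*9.81/104^2 = 0.710173, theta = arcsin(0.710173)/2 = 22.62°

22.62 degrees


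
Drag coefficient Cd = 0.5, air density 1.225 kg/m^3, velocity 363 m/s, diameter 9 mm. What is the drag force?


A = pi*(d/2)^2 = pi*(9/2000)^2 = 6.36173e-05 m^2
Fd = 0.5*Cd*rho*A*v^2 = 0.5*0.5*1.225*6.36173e-05*363^2 = 2.567 N

2.567 N


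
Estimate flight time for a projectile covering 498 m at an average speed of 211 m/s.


t = d/v = 498/211 = 2.36 s

2.36 s


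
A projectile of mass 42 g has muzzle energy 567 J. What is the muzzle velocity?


v = sqrt(2*E/m) = sqrt(2*567/0.042) = 164.3 m/s

164.3 m/s


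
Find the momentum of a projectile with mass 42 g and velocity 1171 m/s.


p = m*v = 0.042*1171 = 49.18 kg·m/s

49.18 kg·m/s


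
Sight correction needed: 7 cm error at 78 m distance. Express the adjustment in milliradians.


1 mrad subtends 1 cm per 10 m of range, so adj = error_cm / (dist_m / 10) = 7 / (78/10) = 0.8974 mrad

0.8974 mrad


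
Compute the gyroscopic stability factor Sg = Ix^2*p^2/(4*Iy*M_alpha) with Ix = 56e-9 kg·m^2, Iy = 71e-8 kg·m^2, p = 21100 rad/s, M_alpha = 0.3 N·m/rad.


Sg = Ix^2 * p^2 / (4 * Iy * M_alpha) = (56e-9)^2 * 21100^2 / (4 * 71e-8 * 0.3) = 1.639

1.639


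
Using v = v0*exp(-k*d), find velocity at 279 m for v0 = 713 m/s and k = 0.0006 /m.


v = v0*exp(-k*d) = 713*exp(-0.0006*279) = 603.1 m/s

603.1 m/s


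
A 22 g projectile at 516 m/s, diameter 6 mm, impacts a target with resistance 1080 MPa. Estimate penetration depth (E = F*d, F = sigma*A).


A = pi*(d/2)^2 = pi*(6/2)^2 = 28.2743 mm^2
E = 0.5*m*v^2 = 0.5*0.022*516^2 = 2928.82 J
depth = E/(sigma*A) = 2928.82 J / (1080 MPa * 28.2743 mm^2) = 2928.82/(1080 * 28.2743) m = 0.0959127 m ≈ 95.91 mm

95.91 mm


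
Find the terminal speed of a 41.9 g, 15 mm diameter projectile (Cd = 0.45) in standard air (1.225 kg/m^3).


A = pi*(d/2)^2 = pi*(15/2000)^2 = 1.76715e-04 m^2
vt = sqrt(2mg/(Cd*rho*A)) = sqrt(2*0.0419*9.81/(0.45 * 1.225 * 1.76715e-04)) = 91.86 m/s

91.86 m/s


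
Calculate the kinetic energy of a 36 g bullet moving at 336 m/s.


E = 0.5*m*v^2 = 0.5*0.036*336^2 = 2032 J

2032 J


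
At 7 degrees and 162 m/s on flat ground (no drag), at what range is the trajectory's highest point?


R = v0^2*sin(2*theta)/g = 162^2*sin(2*7°)/9.81 = 647.197 m
apex_dist = R/2 = 647.197/2 = 323.6 m

323.6 m


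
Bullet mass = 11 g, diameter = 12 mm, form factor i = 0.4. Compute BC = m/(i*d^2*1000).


BC = m/(i*d^2*1000) = 11/(0.4 * 12^2 * 1000) = 0.000191

0.000191


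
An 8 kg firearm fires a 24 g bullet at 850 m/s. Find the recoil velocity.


v_recoil = m_p * v_p / m_gun = 0.024 * 850 / 8 = 2.55 m/s

2.55 m/s


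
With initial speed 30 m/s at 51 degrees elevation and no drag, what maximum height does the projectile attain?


H = (v0*sin(theta))^2 / (2g) = (30*sin(51°))^2 / (2*9.81) = 27.7 m

27.7 m


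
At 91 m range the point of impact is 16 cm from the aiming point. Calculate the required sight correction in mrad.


1 mrad subtends 1 cm per 10 m of range, so adj = error_cm / (dist_m / 10) = 16 / (91/10) = 1.758 mrad

1.758 mrad


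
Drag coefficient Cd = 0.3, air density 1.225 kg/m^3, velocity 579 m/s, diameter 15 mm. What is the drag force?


A = pi*(d/2)^2 = pi*(15/2000)^2 = 1.76715e-04 m^2
Fd = 0.5*Cd*rho*A*v^2 = 0.5*0.3*1.225*1.76715e-04*579^2 = 10.89 N

10.89 N


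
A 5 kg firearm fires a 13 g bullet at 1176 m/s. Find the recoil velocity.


v_recoil = m_p * v_p / m_gun = 0.013 * 1176 / 5 = 3.058 m/s

3.058 m/s


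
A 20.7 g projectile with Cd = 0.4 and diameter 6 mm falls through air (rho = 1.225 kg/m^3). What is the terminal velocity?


A = pi*(d/2)^2 = pi*(6/2000)^2 = 2.82743e-05 m^2
vt = sqrt(2mg/(Cd*rho*A)) = sqrt(2*0.0207*9.81/(0.4 * 1.225 * 2.82743e-05)) = 171.2 m/s

171.2 m/s


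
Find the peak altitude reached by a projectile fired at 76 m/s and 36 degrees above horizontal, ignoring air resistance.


H = (v0*sin(theta))^2 / (2g) = (76*sin(36°))^2 / (2*9.81) = 101.7 m

101.7 m


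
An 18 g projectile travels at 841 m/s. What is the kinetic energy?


E = 0.5*m*v^2 = 0.5*0.018*841^2 = 6366 J

6366 J


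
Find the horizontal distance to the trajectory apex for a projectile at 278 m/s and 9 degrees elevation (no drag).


R = v0^2*sin(2*theta)/g = 278^2*sin(2*9°)/9.81 = 2434.46 m
apex_dist = R/2 = 2434.46/2 = 1217 m

1217 m


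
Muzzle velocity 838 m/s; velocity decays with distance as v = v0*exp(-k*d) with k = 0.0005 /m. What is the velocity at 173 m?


v = v0*exp(-k*d) = 838*exp(-0.0005*173) = 768.6 m/s

768.6 m/s


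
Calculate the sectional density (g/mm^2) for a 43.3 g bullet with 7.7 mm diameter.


SD = m/d^2 = 43.3/7.7^2 = 0.7303 g/mm^2

0.7303 g/mm^2


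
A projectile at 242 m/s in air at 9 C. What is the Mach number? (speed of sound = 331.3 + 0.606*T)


a = 331.3 + 0.606*(9) = 336.754 m/s
M = v/a = 242/336.754 = 0.7186

0.7186


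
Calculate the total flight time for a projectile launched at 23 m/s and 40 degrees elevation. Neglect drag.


T = 2*v0*sin(theta)/g = 2*23*sin(40°)/9.81 = 3.014 s

3.014 s


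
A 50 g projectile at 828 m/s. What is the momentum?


p = m*v = 0.05*828 = 41.4 kg·m/s

41.4 kg·m/s


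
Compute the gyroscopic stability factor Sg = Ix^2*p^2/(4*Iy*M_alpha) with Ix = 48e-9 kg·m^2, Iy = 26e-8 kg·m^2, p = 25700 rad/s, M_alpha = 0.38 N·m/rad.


Sg = Ix^2 * p^2 / (4 * Iy * M_alpha) = (48e-9)^2 * 25700^2 / (4 * 26e-8 * 0.38) = 3.851

3.851


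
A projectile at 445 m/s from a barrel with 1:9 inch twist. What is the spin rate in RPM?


twist_m = 9*0.0254 = 0.2286 m
spin = v/twist = 445/0.2286 = 1946.632 rev/s
RPM = spin*60 = 1946.632*60 ≈ 116798 RPM

116798 RPM


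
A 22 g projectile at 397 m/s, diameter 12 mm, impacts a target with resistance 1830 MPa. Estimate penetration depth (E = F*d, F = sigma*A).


A = pi*(d/2)^2 = pi*(12/2)^2 = 113.097 mm^2
E = 0.5*m*v^2 = 0.5*0.022*397^2 = 1733.7 J
depth = E/(sigma*A) = 1733.7 J / (1830 MPa * 113.097 mm^2) = 1733.7/(1830 * 113.097) m = 0.00837665 m ≈ 8.377 mm

8.377 mm


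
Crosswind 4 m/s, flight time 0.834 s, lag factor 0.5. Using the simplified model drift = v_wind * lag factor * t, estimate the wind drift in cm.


drift = v_wind * lag * t = 4 * 0.5 * 0.834 = 1.668 m ≈ 166.8 cm

166.8 cm


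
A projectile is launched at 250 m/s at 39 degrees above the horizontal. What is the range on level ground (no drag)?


R = v0^2 * sin(2*theta) / g = 250^2 * sin(2*39°) / 9.81 = 6232 m

6232 m


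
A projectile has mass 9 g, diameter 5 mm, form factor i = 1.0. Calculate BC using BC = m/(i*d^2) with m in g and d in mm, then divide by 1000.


BC = m/(i*d^2*1000) = 9/(1.0 * 5^2 * 1000) = 0.00036

0.00036


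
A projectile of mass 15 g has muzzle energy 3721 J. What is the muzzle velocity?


v = sqrt(2*E/m) = sqrt(2*3721/0.015) = 704.4 m/s

704.4 m/s


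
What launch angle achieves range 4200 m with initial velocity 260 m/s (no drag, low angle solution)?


sin(2*theta) = R*g/v0^2 = 4200*9.81/260^2 = 0.609497, theta = arcsin(0.609497)/2 = 18.78°

18.78 degrees


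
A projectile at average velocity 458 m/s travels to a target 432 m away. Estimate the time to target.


t = d/v = 432/458 = 0.9432 s

0.9432 s


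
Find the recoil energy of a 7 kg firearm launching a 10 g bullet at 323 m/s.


v_r = m_p*v_p/m_gun = 0.01*323/7 = 0.461429 m/s, E_r = 0.5*m_gun*v_r^2 = 0.5*7*0.461429^2 = 0.7452 J

0.7452 J


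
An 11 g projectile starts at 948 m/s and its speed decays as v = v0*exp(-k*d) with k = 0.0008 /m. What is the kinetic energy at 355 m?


v = v0*exp(-k*d) = 948*exp(-0.0008*355) = 713.623 m/s
E = 0.5*m*v^2 = 0.5*0.011*713.623^2 = 2801 J

2801 J


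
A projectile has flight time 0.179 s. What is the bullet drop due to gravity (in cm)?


drop = 0.5*g*t^2 = 0.5*9.81*0.179^2 = 0.157161 m ≈ 15.72 cm

15.72 cm


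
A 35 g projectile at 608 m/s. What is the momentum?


p = m*v = 0.035*608 = 21.28 kg·m/s

21.28 kg·m/s


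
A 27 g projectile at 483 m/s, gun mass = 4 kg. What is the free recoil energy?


v_r = m_p*v_p/m_gun = 0.027*483/4 = 3.26025 m/s, E_r = 0.5*m_gun*v_r^2 = 0.5*4*3.26025^2 = 21.26 J

21.26 J


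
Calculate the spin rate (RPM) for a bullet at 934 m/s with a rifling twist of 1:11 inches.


twist_m = 11*0.0254 = 0.2794 m
spin = v/twist = 934/0.2794 = 3342.878 rev/s
RPM = spin*60 = 3342.878*60 ≈ 200573 RPM

200573 RPM


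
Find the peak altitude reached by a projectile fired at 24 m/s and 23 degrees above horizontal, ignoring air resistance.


H = (v0*sin(theta))^2 / (2g) = (24*sin(23°))^2 / (2*9.81) = 4.482 m

4.482 m


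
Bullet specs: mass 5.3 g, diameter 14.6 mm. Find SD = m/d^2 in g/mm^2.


SD = m/d^2 = 5.3/14.6^2 = 0.02486 g/mm^2

0.02486 g/mm^2


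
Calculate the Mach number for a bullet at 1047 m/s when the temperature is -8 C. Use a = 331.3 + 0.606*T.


a = 331.3 + 0.606*(-8) = 326.452 m/s
M = v/a = 1047/326.452 = 3.207

3.207


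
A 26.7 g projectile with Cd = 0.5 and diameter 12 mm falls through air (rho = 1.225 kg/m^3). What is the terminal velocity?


A = pi*(d/2)^2 = pi*(12/2000)^2 = 1.13097e-04 m^2
vt = sqrt(2mg/(Cd*rho*A)) = sqrt(2*0.0267*9.81/(0.5 * 1.225 * 1.13097e-04)) = 86.96 m/s

86.96 m/s


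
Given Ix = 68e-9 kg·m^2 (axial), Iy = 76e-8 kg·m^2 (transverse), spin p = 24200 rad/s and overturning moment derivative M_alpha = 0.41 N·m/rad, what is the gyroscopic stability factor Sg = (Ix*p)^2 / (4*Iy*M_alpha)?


Sg = Ix^2 * p^2 / (4 * Iy * M_alpha) = (68e-9)^2 * 24200^2 / (4 * 76e-8 * 0.41) = 2.173

2.173


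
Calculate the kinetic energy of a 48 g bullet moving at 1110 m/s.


E = 0.5*m*v^2 = 0.5*0.048*1110^2 = 29570 J

29570 J


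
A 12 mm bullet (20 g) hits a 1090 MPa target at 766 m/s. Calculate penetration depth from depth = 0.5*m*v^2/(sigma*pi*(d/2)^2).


A = pi*(d/2)^2 = pi*(12/2)^2 = 113.097 mm^2
E = 0.5*m*v^2 = 0.5*0.02*766^2 = 5867.56 J
depth = E/(sigma*A) = 5867.56 J / (1090 MPa * 113.097 mm^2) = 5867.56/(1090 * 113.097) m = 0.0475969 m ≈ 47.6 mm

47.6 mm


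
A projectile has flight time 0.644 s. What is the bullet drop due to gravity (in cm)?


drop = 0.5*g*t^2 = 0.5*9.81*0.644^2 = 2.03428 m ≈ 203.4 cm

203.4 cm


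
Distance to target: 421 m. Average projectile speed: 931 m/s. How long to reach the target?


t = d/v = 421/931 = 0.4522 s

0.4522 s


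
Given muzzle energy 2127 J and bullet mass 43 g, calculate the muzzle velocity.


v = sqrt(2*E/m) = sqrt(2*2127/0.043) = 314.5 m/s

314.5 m/s


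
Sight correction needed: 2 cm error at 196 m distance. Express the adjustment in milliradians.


1 mrad subtends 1 cm per 10 m of range, so adj = error_cm / (dist_m / 10) = 2 / (196/10) = 0.102 mrad

0.102 mrad


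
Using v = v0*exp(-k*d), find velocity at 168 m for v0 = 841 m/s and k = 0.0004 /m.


v = v0*exp(-k*d) = 841*exp(-0.0004*168) = 786.3 m/s

786.3 m/s


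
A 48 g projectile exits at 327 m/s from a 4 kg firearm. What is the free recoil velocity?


v_recoil = m_p * v_p / m_gun = 0.048 * 327 / 4 = 3.924 m/s

3.924 m/s


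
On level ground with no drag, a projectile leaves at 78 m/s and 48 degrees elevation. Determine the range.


R = v0^2 * sin(2*theta) / g = 78^2 * sin(2*48°) / 9.81 = 616.8 m

616.8 m


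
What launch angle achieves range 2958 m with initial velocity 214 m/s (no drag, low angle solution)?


sin(2*theta) = R*g/v0^2 = 2958*9.81/214^2 = 0.633636, theta = arcsin(0.633636)/2 = 19.66°

19.66 degrees


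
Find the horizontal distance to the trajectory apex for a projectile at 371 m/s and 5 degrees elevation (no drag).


R = v0^2*sin(2*theta)/g = 371^2*sin(2*5°)/9.81 = 2436.4 m
apex_dist = R/2 = 2436.4/2 = 1218 m

1218 m


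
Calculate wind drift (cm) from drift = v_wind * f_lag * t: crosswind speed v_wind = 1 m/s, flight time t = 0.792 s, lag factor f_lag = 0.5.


drift = v_wind * lag * t = 1 * 0.5 * 0.792 = 0.396 m ≈ 39.6 cm

39.6 cm


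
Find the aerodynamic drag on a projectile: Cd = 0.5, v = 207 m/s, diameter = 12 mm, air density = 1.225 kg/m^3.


A = pi*(d/2)^2 = pi*(12/2000)^2 = 1.13097e-04 m^2
Fd = 0.5*Cd*rho*A*v^2 = 0.5*0.5*1.225*1.13097e-04*207^2 = 1.484 N

1.484 N


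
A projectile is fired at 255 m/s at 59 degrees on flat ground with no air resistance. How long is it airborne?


T = 2*v0*sin(theta)/g = 2*255*sin(59°)/9.81 = 44.56 s

44.56 s


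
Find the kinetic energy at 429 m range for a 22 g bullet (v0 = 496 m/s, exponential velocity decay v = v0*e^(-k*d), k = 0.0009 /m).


v = v0*exp(-k*d) = 496*exp(-0.0009*429) = 337.132 m/s
E = 0.5*m*v^2 = 0.5*0.022*337.132^2 = 1250 J

1250 J


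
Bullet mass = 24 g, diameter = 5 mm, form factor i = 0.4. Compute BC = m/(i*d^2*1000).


BC = m/(i*d^2*1000) = 24/(0.4 * 5^2 * 1000) = 0.0024

0.0024


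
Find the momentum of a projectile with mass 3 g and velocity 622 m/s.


p = m*v = 0.003*622 = 1.866 kg·m/s

1.866 kg·m/s


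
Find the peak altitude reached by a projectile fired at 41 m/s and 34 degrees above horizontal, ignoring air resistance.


H = (v0*sin(theta))^2 / (2g) = (41*sin(34°))^2 / (2*9.81) = 26.79 m

26.79 m


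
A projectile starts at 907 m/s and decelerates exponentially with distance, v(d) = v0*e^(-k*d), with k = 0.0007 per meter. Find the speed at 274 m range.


v = v0*exp(-k*d) = 907*exp(-0.0007*274) = 748.7 m/s

748.7 m/s


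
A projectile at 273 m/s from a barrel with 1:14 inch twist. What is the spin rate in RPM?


twist_m = 14*0.0254 = 0.3556 m
spin = v/twist = 273/0.3556 = 767.7165 rev/s
RPM = spin*60 = 767.7165*60 ≈ 46063 RPM

46063 RPM


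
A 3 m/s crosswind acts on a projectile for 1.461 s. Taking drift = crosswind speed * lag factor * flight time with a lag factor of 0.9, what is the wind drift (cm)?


drift = v_wind * lag * t = 3 * 0.9 * 1.461 = 3.9447 m ≈ 394.5 cm

394.5 cm


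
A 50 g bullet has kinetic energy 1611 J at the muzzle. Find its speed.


v = sqrt(2*E/m) = sqrt(2*1611/0.05) = 253.9 m/s

253.9 m/s


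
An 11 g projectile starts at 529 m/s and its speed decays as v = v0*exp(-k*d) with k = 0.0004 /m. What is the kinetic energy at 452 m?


v = v0*exp(-k*d) = 529*exp(-0.0004*452) = 441.505 m/s
E = 0.5*m*v^2 = 0.5*0.011*441.505^2 = 1072 J

1072 J


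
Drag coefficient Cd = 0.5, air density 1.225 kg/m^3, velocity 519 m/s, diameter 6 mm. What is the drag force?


A = pi*(d/2)^2 = pi*(6/2000)^2 = 2.82743e-05 m^2
Fd = 0.5*Cd*rho*A*v^2 = 0.5*0.5*1.225*2.82743e-05*519^2 = 2.332 N

2.332 N


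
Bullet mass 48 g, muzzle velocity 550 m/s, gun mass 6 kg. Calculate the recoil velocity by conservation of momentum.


v_recoil = m_p * v_p / m_gun = 0.048 * 550 / 6 = 4.4 m/s

4.4 m/s


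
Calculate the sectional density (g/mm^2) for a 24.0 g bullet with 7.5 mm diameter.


SD = m/d^2 = 24.0/7.5^2 = 0.4267 g/mm^2

0.4267 g/mm^2


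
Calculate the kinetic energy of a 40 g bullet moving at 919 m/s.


E = 0.5*m*v^2 = 0.5*0.04*919^2 = 16891 J

16891 J


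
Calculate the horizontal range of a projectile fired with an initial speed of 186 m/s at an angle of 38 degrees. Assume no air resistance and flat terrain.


R = v0^2 * sin(2*theta) / g = 186^2 * sin(2*38°) / 9.81 = 3422 m

3422 m


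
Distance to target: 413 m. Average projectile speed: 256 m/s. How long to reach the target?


t = d/v = 413/256 = 1.613 s

1.613 s


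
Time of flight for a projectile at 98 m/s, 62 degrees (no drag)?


T = 2*v0*sin(theta)/g = 2*98*sin(62°)/9.81 = 17.64 s

17.64 s


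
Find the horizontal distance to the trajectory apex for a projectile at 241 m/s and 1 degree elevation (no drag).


R = v0^2*sin(2*theta)/g = 241^2*sin(2*1°)/9.81 = 206.626 m
apex_dist = R/2 = 206.626/2 = 103.3 m

103.3 m


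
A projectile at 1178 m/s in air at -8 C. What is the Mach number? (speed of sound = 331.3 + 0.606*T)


a = 331.3 + 0.606*(-8) = 326.452 m/s
M = v/a = 1178/326.452 = 3.608

3.608


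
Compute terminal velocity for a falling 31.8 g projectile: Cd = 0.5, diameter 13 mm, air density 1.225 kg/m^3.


A = pi*(d/2)^2 = pi*(13/2000)^2 = 1.32732e-04 m^2
vt = sqrt(2mg/(Cd*rho*A)) = sqrt(2*0.0318*9.81/(0.5 * 1.225 * 1.32732e-04)) = 87.6 m/s

87.6 m/s


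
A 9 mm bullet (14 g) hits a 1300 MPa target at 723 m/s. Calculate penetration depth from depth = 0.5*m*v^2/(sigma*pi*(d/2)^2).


A = pi*(d/2)^2 = pi*(9/2)^2 = 63.6173 mm^2
E = 0.5*m*v^2 = 0.5*0.014*723^2 = 3659.1 J
depth = E/(sigma*A) = 3659.1 J / (1300 MPa * 63.6173 mm^2) = 3659.1/(1300 * 63.6173) m = 0.0442442 m ≈ 44.24 mm

44.24 mm


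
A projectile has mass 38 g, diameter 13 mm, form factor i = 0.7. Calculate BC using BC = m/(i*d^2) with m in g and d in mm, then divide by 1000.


BC = m/(i*d^2*1000) = 38/(0.7 * 13^2 * 1000) = 0.0003212

0.0003212


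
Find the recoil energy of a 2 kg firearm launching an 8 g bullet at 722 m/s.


v_r = m_p*v_p/m_gun = 0.008*722/2 = 2.888 m/s, E_r = 0.5*m_gun*v_r^2 = 0.5*2*2.888^2 = 8.341 J

8.341 J


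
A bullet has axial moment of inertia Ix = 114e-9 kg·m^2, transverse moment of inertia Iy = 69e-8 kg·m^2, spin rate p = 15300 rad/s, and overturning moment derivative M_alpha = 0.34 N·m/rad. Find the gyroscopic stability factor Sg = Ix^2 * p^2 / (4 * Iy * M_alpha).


Sg = Ix^2 * p^2 / (4 * Iy * M_alpha) = (114e-9)^2 * 15300^2 / (4 * 69e-8 * 0.34) = 3.242

3.242


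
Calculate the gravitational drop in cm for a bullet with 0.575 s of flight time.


drop = 0.5*g*t^2 = 0.5*9.81*0.575^2 = 1.62172 m ≈ 162.2 cm

162.2 cm


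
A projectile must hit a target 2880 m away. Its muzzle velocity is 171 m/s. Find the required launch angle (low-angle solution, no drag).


sin(2*theta) = R*g/v0^2 = 2880*9.81/171^2 = 0.966205, theta = arcsin(0.966205)/2 = 37.53°

37.53 degrees


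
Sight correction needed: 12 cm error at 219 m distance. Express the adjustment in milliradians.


1 mrad subtends 1 cm per 10 m of range, so adj = error_cm / (dist_m / 10) = 12 / (219/10) = 0.5479 mrad

0.5479 mrad


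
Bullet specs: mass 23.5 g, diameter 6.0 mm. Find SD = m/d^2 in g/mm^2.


SD = m/d^2 = 23.5/6.0^2 = 0.6528 g/mm^2

0.6528 g/mm^2


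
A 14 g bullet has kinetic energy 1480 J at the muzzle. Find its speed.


v = sqrt(2*E/m) = sqrt(2*1480/0.014) = 459.8 m/s

459.8 m/s


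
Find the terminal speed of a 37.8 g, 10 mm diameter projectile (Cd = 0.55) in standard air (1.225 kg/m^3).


A = pi*(d/2)^2 = pi*(10/2000)^2 = 7.85398e-05 m^2
vt = sqrt(2mg/(Cd*rho*A)) = sqrt(2*0.0378*9.81/(0.55 * 1.225 * 7.85398e-05)) = 118.4 m/s

118.4 m/s


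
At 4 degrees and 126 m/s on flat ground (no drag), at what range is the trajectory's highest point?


R = v0^2*sin(2*theta)/g = 126^2*sin(2*4°)/9.81 = 225.231 m
apex_dist = R/2 = 225.231/2 = 112.6 m

112.6 m


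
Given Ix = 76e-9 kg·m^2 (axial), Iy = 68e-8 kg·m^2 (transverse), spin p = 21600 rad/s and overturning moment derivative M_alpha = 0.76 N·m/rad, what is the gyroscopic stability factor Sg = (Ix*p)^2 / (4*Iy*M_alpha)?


Sg = Ix^2 * p^2 / (4 * Iy * M_alpha) = (76e-9)^2 * 21600^2 / (4 * 68e-8 * 0.76) = 1.304

1.304


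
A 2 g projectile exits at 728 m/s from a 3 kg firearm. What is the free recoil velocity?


v_recoil = m_p * v_p / m_gun = 0.002 * 728 / 3 = 0.4853 m/s

0.4853 m/s


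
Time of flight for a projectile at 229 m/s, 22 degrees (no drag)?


T = 2*v0*sin(theta)/g = 2*229*sin(22°)/9.81 = 17.49 s

17.49 s


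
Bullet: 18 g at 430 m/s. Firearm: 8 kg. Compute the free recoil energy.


v_r = m_p*v_p/m_gun = 0.018*430/8 = 0.9675 m/s, E_r = 0.5*m_gun*v_r^2 = 0.5*8*0.9675^2 = 3.744 J

3.744 J


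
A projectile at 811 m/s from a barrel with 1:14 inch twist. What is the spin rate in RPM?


twist_m = 14*0.0254 = 0.3556 m
spin = v/twist = 811/0.3556 = 2280.652 rev/s
RPM = spin*60 = 2280.652*60 ≈ 136839 RPM

136839 RPM


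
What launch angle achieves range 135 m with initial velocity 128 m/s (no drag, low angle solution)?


sin(2*theta) = R*g/v0^2 = 135*9.81/128^2 = 0.0808319, theta = arcsin(0.0808319)/2 = 2.318°

2.318 degrees


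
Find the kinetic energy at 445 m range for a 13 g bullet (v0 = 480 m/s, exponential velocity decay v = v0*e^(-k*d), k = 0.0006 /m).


v = v0*exp(-k*d) = 480*exp(-0.0006*445) = 367.523 m/s
E = 0.5*m*v^2 = 0.5*0.013*367.523^2 = 878 J

878 J


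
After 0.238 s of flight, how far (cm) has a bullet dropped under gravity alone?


drop = 0.5*g*t^2 = 0.5*9.81*0.238^2 = 0.277839 m ≈ 27.78 cm

27.78 cm


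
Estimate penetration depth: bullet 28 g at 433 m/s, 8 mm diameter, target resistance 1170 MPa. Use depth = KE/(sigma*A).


A = pi*(d/2)^2 = pi*(8/2)^2 = 50.2655 mm^2
E = 0.5*m*v^2 = 0.5*0.028*433^2 = 2624.85 J
depth = E/(sigma*A) = 2624.85 J / (1170 MPa * 50.2655 mm^2) = 2624.85/(1170 * 50.2655) m = 0.0446322 m ≈ 44.63 mm

44.63 mm


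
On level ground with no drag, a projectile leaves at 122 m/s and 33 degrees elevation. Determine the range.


R = v0^2 * sin(2*theta) / g = 122^2 * sin(2*33°) / 9.81 = 1386 m

1386 m


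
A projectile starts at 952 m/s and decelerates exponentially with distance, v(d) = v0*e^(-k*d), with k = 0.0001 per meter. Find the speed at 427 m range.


v = v0*exp(-k*d) = 952*exp(-0.0001*427) = 912.2 m/s

912.2 m/s


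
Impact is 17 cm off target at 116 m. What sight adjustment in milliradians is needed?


1 mrad subtends 1 cm per 10 m of range, so adj = error_cm / (dist_m / 10) = 17 / (116/10) = 1.466 mrad

1.466 mrad


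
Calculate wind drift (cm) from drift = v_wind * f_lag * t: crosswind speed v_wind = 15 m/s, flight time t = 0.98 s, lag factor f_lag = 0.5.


drift = v_wind * lag * t = 15 * 0.5 * 0.98 = 7.35 m ≈ 735 cm

735 cm


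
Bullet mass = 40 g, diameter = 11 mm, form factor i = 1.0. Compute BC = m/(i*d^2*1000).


BC = m/(i*d^2*1000) = 40/(1.0 * 11^2 * 1000) = 0.0003306

0.0003306


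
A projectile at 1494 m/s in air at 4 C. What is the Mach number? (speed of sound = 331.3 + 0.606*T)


a = 331.3 + 0.606*(4) = 333.724 m/s
M = v/a = 1494/333.724 = 4.477

4.477


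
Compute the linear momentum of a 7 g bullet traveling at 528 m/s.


p = m*v = 0.007*528 = 3.696 kg·m/s

3.696 kg·m/s


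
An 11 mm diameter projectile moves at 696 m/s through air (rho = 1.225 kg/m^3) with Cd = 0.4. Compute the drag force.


A = pi*(d/2)^2 = pi*(11/2000)^2 = 9.50332e-05 m^2
Fd = 0.5*Cd*rho*A*v^2 = 0.5*0.4*1.225*9.50332e-05*696^2 = 11.28 N

11.28 N


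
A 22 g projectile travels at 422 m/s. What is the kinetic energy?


E = 0.5*m*v^2 = 0.5*0.022*422^2 = 1959 J

1959 J


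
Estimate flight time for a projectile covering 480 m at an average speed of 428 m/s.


t = d/v = 480/428 = 1.121 s

1.121 s


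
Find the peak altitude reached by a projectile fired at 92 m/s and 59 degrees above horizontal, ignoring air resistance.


H = (v0*sin(theta))^2 / (2g) = (92*sin(59°))^2 / (2*9.81) = 317 m

317 m


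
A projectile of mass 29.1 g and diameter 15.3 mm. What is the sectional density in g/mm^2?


SD = m/d^2 = 29.1/15.3^2 = 0.1243 g/mm^2

0.1243 g/mm^2


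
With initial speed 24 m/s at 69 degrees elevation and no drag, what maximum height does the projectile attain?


H = (v0*sin(theta))^2 / (2g) = (24*sin(69°))^2 / (2*9.81) = 25.59 m

25.59 m


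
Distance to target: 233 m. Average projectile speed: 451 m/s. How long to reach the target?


t = d/v = 233/451 = 0.5166 s

0.5166 s


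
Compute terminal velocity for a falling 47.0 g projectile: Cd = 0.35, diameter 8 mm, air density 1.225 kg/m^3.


A = pi*(d/2)^2 = pi*(8/2000)^2 = 5.02655e-05 m^2
vt = sqrt(2mg/(Cd*rho*A)) = sqrt(2*0.047*9.81/(0.35 * 1.225 * 5.02655e-05)) = 206.9 m/s

206.9 m/s


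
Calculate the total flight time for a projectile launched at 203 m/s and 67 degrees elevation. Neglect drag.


T = 2*v0*sin(theta)/g = 2*203*sin(67°)/9.81 = 38.1 s

38.1 s


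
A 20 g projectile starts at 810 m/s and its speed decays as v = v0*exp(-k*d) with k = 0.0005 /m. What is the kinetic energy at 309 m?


v = v0*exp(-k*d) = 810*exp(-0.0005*309) = 694.043 m/s
E = 0.5*m*v^2 = 0.5*0.02*694.043^2 = 4817 J

4817 J


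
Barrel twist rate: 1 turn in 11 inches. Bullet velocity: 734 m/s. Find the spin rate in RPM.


twist_m = 11*0.0254 = 0.2794 m
spin = v/twist = 734/0.2794 = 2627.058 rev/s
RPM = spin*60 = 2627.058*60 ≈ 157623 RPM

157623 RPM


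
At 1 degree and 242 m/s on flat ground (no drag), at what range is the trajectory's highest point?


R = v0^2*sin(2*theta)/g = 242^2*sin(2*1°)/9.81 = 208.344 m
apex_dist = R/2 = 208.344/2 = 104.2 m

104.2 m


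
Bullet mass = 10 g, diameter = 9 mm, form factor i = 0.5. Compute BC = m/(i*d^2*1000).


BC = m/(i*d^2*1000) = 10/(0.5 * 9^2 * 1000) = 0.0002469

0.0002469


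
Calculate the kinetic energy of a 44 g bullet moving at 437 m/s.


E = 0.5*m*v^2 = 0.5*0.044*437^2 = 4201 J

4201 J


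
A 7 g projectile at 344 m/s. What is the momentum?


p = m*v = 0.007*344 = 2.408 kg·m/s

2.408 kg·m/s


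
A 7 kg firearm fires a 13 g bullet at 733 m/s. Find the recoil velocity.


v_recoil = m_p * v_p / m_gun = 0.013 * 733 / 7 = 1.361 m/s

1.361 m/s


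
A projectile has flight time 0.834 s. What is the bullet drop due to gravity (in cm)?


drop = 0.5*g*t^2 = 0.5*9.81*0.834^2 = 3.4117 m ≈ 341.2 cm

341.2 cm


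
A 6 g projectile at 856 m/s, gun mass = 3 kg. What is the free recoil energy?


v_r = m_p*v_p/m_gun = 0.006*856/3 = 1.712 m/s, E_r = 0.5*m_gun*v_r^2 = 0.5*3*1.712^2 = 4.396 J

4.396 J


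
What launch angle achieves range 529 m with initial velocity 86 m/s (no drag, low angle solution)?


sin(2*theta) = R*g/v0^2 = 529*9.81/86^2 = 0.701662, theta = arcsin(0.701662)/2 = 22.28°

22.28 degrees


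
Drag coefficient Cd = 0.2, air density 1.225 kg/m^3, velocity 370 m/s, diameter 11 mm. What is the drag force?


A = pi*(d/2)^2 = pi*(11/2000)^2 = 9.50332e-05 m^2
Fd = 0.5*Cd*rho*A*v^2 = 0.5*0.2*1.225*9.50332e-05*370^2 = 1.594 N

1.594 N


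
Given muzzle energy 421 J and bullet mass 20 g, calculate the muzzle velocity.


v = sqrt(2*E/m) = sqrt(2*421/0.02) = 205.2 m/s

205.2 m/s


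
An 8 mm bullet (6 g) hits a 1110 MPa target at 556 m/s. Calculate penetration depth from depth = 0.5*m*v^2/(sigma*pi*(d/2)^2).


A = pi*(d/2)^2 = pi*(8/2)^2 = 50.2655 mm^2
E = 0.5*m*v^2 = 0.5*0.006*556^2 = 927.408 J
depth = E/(sigma*A) = 927.408 J / (1110 MPa * 50.2655 mm^2) = 927.408/(1110 * 50.2655) m = 0.0166218 m ≈ 16.62 mm

16.62 mm


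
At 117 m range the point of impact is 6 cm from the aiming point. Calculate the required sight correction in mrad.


1 mrad subtends 1 cm per 10 m of range, so adj = error_cm / (dist_m / 10) = 6 / (117/10) = 0.5128 mrad

0.5128 mrad


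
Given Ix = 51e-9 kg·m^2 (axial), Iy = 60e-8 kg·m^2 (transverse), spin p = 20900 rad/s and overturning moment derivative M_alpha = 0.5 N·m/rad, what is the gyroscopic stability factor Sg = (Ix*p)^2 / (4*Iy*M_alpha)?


Sg = Ix^2 * p^2 / (4 * Iy * M_alpha) = (51e-9)^2 * 20900^2 / (4 * 60e-8 * 0.5) = 0.9468

0.9468


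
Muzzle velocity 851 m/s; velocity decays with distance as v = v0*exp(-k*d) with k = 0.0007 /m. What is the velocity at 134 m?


v = v0*exp(-k*d) = 851*exp(-0.0007*134) = 774.8 m/s

774.8 m/s


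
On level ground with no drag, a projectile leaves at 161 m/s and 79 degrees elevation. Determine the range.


R = v0^2 * sin(2*theta) / g = 161^2 * sin(2*79°) / 9.81 = 989.8 m

989.8 m


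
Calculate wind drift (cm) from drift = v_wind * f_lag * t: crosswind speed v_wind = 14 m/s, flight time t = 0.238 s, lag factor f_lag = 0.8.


drift = v_wind * lag * t = 14 * 0.8 * 0.238 = 2.6656 m ≈ 266.6 cm

266.6 cm


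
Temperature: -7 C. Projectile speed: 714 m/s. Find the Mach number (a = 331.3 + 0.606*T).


a = 331.3 + 0.606*(-7) = 327.058 m/s
M = v/a = 714/327.058 = 2.183

2.183


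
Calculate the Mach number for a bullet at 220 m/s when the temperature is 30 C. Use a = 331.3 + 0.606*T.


a = 331.3 + 0.606*(30) = 349.48 m/s
M = v/a = 220/349.48 = 0.6295

0.6295


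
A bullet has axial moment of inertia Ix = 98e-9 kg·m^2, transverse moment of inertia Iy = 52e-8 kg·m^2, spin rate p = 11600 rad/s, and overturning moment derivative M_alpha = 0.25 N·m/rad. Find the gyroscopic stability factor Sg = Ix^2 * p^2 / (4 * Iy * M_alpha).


Sg = Ix^2 * p^2 / (4 * Iy * M_alpha) = (98e-9)^2 * 11600^2 / (4 * 52e-8 * 0.25) = 2.485

2.485


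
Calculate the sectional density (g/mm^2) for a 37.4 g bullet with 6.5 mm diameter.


SD = m/d^2 = 37.4/6.5^2 = 0.8852 g/mm^2

0.8852 g/mm^2


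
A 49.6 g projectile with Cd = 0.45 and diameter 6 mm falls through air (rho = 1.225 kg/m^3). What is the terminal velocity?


A = pi*(d/2)^2 = pi*(6/2000)^2 = 2.82743e-05 m^2
vt = sqrt(2mg/(Cd*rho*A)) = sqrt(2*0.0496*9.81/(0.45 * 1.225 * 2.82743e-05)) = 249.9 m/s

249.9 m/s


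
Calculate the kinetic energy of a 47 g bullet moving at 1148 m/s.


E = 0.5*m*v^2 = 0.5*0.047*1148^2 = 30971 J

30971 J


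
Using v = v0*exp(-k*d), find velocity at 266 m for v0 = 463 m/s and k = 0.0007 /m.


v = v0*exp(-k*d) = 463*exp(-0.0007*266) = 384.3 m/s

384.3 m/s


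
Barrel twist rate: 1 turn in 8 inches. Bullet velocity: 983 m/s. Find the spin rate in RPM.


twist_m = 8*0.0254 = 0.2032 m
spin = v/twist = 983/0.2032 = 4837.598 rev/s
RPM = spin*60 = 4837.598*60 ≈ 290256 RPM

290256 RPM


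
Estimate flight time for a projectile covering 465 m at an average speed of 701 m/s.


t = d/v = 465/701 = 0.6633 s

0.6633 s


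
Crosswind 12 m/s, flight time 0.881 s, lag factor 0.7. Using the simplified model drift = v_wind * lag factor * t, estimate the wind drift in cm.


drift = v_wind * lag * t = 12 * 0.7 * 0.881 = 7.4004 m ≈ 740 cm

740 cm


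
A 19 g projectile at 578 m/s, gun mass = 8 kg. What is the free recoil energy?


v_r = m_p*v_p/m_gun = 0.019*578/8 = 1.37275 m/s, E_r = 0.5*m_gun*v_r^2 = 0.5*8*1.37275^2 = 7.538 J

7.538 J


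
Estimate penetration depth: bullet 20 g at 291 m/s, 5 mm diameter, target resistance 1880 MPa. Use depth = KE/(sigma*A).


A = pi*(d/2)^2 = pi*(5/2)^2 = 19.635 mm^2
E = 0.5*m*v^2 = 0.5*0.02*291^2 = 846.81 J
depth = E/(sigma*A) = 846.81 J / (1880 MPa * 19.635 mm^2) = 846.81/(1880 * 19.635) m = 0.0229403 m ≈ 22.94 mm

22.94 mm


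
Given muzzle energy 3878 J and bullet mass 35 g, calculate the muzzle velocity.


v = sqrt(2*E/m) = sqrt(2*3878/0.035) = 470.7 m/s

470.7 m/s


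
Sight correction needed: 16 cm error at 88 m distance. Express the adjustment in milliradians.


1 mrad subtends 1 cm per 10 m of range, so adj = error_cm / (dist_m / 10) = 16 / (88/10) = 1.818 mrad

1.818 mrad


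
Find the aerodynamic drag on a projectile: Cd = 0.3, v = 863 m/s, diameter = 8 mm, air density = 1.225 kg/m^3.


A = pi*(d/2)^2 = pi*(8/2000)^2 = 5.02655e-05 m^2
Fd = 0.5*Cd*rho*A*v^2 = 0.5*0.3*1.225*5.02655e-05*863^2 = 6.879 N

6.879 N


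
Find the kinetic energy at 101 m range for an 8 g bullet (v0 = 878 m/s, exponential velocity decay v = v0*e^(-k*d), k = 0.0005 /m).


v = v0*exp(-k*d) = 878*exp(-0.0005*101) = 834.762 m/s
E = 0.5*m*v^2 = 0.5*0.008*834.762^2 = 2787 J

2787 J


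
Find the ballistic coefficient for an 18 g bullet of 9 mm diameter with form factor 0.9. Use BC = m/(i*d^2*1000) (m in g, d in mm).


BC = m/(i*d^2*1000) = 18/(0.9 * 9^2 * 1000) = 0.0002469

0.0002469


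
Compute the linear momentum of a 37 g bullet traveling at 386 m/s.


p = m*v = 0.037*386 = 14.28 kg·m/s

14.28 kg·m/s


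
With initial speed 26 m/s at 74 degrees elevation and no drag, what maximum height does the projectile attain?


H = (v0*sin(theta))^2 / (2g) = (26*sin(74°))^2 / (2*9.81) = 31.84 m

31.84 m


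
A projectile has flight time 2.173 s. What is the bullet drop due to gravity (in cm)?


drop = 0.5*g*t^2 = 0.5*9.81*2.173^2 = 23.1611 m ≈ 2316 cm

2316 cm


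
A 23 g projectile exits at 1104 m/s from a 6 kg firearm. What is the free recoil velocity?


v_recoil = m_p * v_p / m_gun = 0.023 * 1104 / 6 = 4.232 m/s

4.232 m/s


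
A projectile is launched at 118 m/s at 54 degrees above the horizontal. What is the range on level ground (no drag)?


R = v0^2 * sin(2*theta) / g = 118^2 * sin(2*54°) / 9.81 = 1350 m

1350 m


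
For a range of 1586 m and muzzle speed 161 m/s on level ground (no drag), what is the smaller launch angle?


sin(2*theta) = R*g/v0^2 = 1586*9.81/161^2 = 0.600234, theta = arcsin(0.600234)/2 = 18.44°

18.44 degrees


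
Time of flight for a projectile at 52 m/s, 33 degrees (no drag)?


T = 2*v0*sin(theta)/g = 2*52*sin(33°)/9.81 = 5.774 s

5.774 s
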